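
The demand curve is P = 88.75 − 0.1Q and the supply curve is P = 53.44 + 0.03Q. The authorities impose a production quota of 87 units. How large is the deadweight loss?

Competitive equilibrium: 88.75 − 0.1Q = 53.44 + 0.03Q → Q* = 271.6154, P* = 61.5885.
At Q = 87: demand price = 88.75 − 0.1·87 = 80.05; supply price = 53.44 + 0.03·87 = 56.05.
ΔQ = 271.6154 − 87 = 184.6154; wedge = 80.05 − 56.05 = 24.
Welfare loss = ½ × 184.6154 × 24 = 2215.38.

2215.38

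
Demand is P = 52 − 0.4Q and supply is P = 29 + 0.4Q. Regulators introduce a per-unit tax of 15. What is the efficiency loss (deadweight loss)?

140.625

Competitive equilibrium: 52 − 0.4Q = 29 + 0.4Q → Q* = 28.75, P* = 40.5.
With the tax, the buyer price exceeds the seller price by 15: (52 − 0.4Q) − (29 + 0.4Q) = 15 → Q' = 10.
ΔQ = 28.75 − 10 = 18.75; the wedge equals the tax, 15.
Welfare loss = ½ × 18.75 × 15 = 140.625.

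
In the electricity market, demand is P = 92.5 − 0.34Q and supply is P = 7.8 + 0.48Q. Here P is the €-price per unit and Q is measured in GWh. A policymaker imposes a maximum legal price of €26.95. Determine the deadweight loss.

Competitive equilibrium: 92.5 − 0.34Q = 7.8 + 0.48Q → Q* = 103.2927, P* = 57.3805.
At the ceiling P = 26.95, quantity supplied = (26.95 − 7.8)/0.48 = 39.8958.
Willingness to pay at Q' = 39.8958: 92.5 − 0.34·39.8958 = 78.9354.
ΔQ = 103.2927 − 39.8958 = 63.3969; wedge = 78.9354 − 26.95 = 51.9854.
The triangle = ½ × 63.3969 × 51.9854 = €1647.86.

€1647.86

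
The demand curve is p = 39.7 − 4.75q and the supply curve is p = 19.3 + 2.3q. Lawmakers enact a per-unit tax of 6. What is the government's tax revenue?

12.26

Competitive equilibrium: 39.7 − 4.75q = 19.3 + 2.3q → q* = 2.8936, p* = 25.9553.
With the tax, the buyer price exceeds the seller price by 6: (39.7 − 4.75q) − (19.3 + 2.3q) = 6 → q' = 2.0426.
Tax revenue = 6 × 2.0426 = 12.26.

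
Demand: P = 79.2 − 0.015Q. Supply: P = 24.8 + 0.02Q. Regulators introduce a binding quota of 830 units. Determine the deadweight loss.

9180.32

Competitive equilibrium: 79.2 − 0.015Q = 24.8 + 0.02Q → Q* = 1554.2857, P* = 55.8857.
At Q = 830: demand price = 79.2 − 0.015·830 = 66.75; supply price = 24.8 + 0.02·830 = 41.4.
ΔQ = 1554.2857 − 830 = 724.2857; wedge = 66.75 − 41.4 = 25.35.
The triangle = ½ × 724.2857 × 25.35 = 9180.32.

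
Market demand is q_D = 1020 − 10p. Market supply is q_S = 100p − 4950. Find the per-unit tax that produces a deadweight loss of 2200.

22

In inverse form: demand p = 102 − 0.1q, supply p = 49.5 + 0.01q.
Competitive equilibrium: 102 − 0.1q = 49.5 + 0.01q → q* = 477.2727, p* = 54.2727.
A tax t gives Δq = t/0.11 and wedge t, so DWL = t²/0.22.
t²/0.22 = 2200 → t² = 484 → t = 22.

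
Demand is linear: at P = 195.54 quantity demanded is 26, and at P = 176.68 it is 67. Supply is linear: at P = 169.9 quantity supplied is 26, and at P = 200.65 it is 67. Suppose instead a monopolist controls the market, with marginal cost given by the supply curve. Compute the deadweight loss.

Demand slope = (176.68 − 195.54)/(67 − 26) = −0.46, so P = 207.5 − 0.46Q.
Supply slope = (200.65 − 169.9)/(67 − 26) = 0.75, so P = 150.4 + 0.75Q.
Competitive equilibrium: 207.5 − 0.46Q = 150.4 + 0.75Q → Q* = 47.1901, P* = 185.7926.
Marginal revenue: MR = 207.5 − 0.92Q. Set MR = MC: 207.5 − 0.92Q = 150.4 + 0.75Q → Q_m = 34.1916.
Price P_m = 207.5 − 0.46·34.1916 = 191.7719; MC(Q_m) = 150.4 + 0.75·34.1916 = 176.0437.
Competitive Q* = 47.1901, so ΔQ = 12.9985; wedge = 191.7719 − 176.0437 = 15.7282.
Deadweight loss = ½ × 12.9985 × 15.7282 = 102.22.

102.22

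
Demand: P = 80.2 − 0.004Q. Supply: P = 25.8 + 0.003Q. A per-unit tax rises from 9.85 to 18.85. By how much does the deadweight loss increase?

18450

Competitive equilibrium: 80.2 − 0.004Q = 25.8 + 0.003Q → Q* = 7771.4286, P* = 49.1143.
For a per-unit tax t: ΔQ = t/0.007, so DWL = ½·t·(t/0.007) = t²/0.014.
At t = 9.85: DWL = 6930.179. At t = 18.85: DWL = 25380.179.
Increase = 25380.179 − 6930.179 = 18450.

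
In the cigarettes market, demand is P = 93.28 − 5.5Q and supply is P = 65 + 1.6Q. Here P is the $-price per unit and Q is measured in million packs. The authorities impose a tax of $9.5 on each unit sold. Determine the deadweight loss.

$6.36 million

Competitive equilibrium: 93.28 − 5.5Q = 65 + 1.6Q → Q* = 3.9831, P* = 71.373.
With the tax, the buyer price exceeds the seller price by 9.5: (93.28 − 5.5Q) − (65 + 1.6Q) = 9.5 → Q' = 2.6451.
ΔQ = 3.9831 − 2.6451 = 1.338; the wedge equals the tax, 9.5.
Deadweight loss = ½ × 1.338 × 9.5 = $6.36 million.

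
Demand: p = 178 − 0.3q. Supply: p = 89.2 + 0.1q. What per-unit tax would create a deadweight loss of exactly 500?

20

Competitive equilibrium: 178 − 0.3q = 89.2 + 0.1q → q* = 222, p* = 111.4.
A tax t gives Δq = t/0.4 and wedge t, so DWL = t²/0.8.
t²/0.8 = 500 → t² = 400 → t = 20.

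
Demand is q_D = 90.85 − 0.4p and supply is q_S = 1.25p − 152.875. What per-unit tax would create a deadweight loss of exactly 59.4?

In inverse form: demand p = 227.125 − 2.5q, supply p = 122.3 + 0.8q.
Competitive equilibrium: 227.125 − 2.5q = 122.3 + 0.8q → q* = 31.7652, p* = 147.7121.
A tax t gives Δq = t/3.3 and wedge t, so DWL = t²/6.6.
t²/6.6 = 59.4 → t² = 392.04 → t = 19.8.

19.8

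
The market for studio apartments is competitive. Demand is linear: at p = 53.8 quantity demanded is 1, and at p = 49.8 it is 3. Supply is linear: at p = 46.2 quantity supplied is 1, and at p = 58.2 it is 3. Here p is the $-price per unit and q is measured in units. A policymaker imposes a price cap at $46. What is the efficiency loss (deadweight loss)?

$3.87

Demand slope = (49.8 − 53.8)/(3 − 1) = −2, so p = 55.8 − 2q.
Supply slope = (58.2 − 46.2)/(3 − 1) = 6, so p = 40.2 + 6q.
Competitive equilibrium: 55.8 − 2q = 40.2 + 6q → q* = 1.95, p* = 51.9.
At the ceiling p = 46, quantity supplied = (46 − 40.2)/6 = 0.9667.
Willingness to pay at q' = 0.9667: 55.8 − 2·0.9667 = 53.8666.
Δq = 1.95 − 0.9667 = 0.9833; wedge = 53.8666 − 46 = 7.8666.
Deadweight loss = ½ × 0.9833 × 7.8666 = $3.87.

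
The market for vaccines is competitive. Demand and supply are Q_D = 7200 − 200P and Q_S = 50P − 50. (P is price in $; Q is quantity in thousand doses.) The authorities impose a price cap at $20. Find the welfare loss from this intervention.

$2531.25 thousand

In inverse form: demand P = 36 − 0.005Q, supply P = 1 + 0.02Q.
Competitive equilibrium: 36 − 0.005Q = 1 + 0.02Q → Q* = 1400, P* = 29.
At the ceiling P = 20, quantity supplied = (20 − 1)/0.02 = 950.
Willingness to pay at Q' = 950: 36 − 0.005·950 = 31.25.
ΔQ = 1400 − 950 = 450; wedge = 31.25 − 20 = 11.25.
The triangle = ½ × 450 × 11.25 = $2531.25 thousand.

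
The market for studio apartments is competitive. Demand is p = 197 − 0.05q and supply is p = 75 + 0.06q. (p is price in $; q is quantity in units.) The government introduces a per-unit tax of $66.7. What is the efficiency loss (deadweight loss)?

$20222.23

Competitive equilibrium: 197 − 0.05q = 75 + 0.06q → q* = 1109.0909, p* = 141.5455.
With the tax, the buyer price exceeds the seller price by 66.7: (197 − 0.05q) − (75 + 0.06q) = 66.7 → q' = 502.7273.
Δq = 1109.0909 − 502.7273 = 606.3636; the wedge equals the tax, 66.7.
DWL = ½ × 606.3636 × 66.7 = $20222.23.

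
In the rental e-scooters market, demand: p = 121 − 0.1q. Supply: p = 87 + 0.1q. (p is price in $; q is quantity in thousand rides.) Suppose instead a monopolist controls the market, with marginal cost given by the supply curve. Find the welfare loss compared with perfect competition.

$321.11 thousand

Competitive equilibrium: 121 − 0.1q = 87 + 0.1q → q* = 170, p* = 104.
Marginal revenue: MR = 121 − 0.2q. Set MR = MC: 121 − 0.2q = 87 + 0.1q → q_m = 113.3333.
Price p_m = 121 − 0.1·113.3333 = 109.6667; MC(q_m) = 87 + 0.1·113.3333 = 98.3333.
Competitive q* = 170, so Δq = 56.6667; wedge = 109.6667 − 98.3333 = 11.3334.
The triangle = ½ × 56.6667 × 11.3334 = $321.11 thousand.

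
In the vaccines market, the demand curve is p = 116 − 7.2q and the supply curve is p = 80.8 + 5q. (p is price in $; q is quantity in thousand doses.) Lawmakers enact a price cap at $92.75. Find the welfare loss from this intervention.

Competitive equilibrium: 116 − 7.2q = 80.8 + 5q → q* = 2.8852, p* = 95.2262.
At the ceiling p = 92.75, quantity supplied = (92.75 − 80.8)/5 = 2.39.
Willingness to pay at q' = 2.39: 116 − 7.2·2.39 = 98.792.
Δq = 2.8852 − 2.39 = 0.4952; wedge = 98.792 − 92.75 = 6.042.
Deadweight loss = ½ × 0.4952 × 6.042 = $1.50 thousand.

$1.50 thousand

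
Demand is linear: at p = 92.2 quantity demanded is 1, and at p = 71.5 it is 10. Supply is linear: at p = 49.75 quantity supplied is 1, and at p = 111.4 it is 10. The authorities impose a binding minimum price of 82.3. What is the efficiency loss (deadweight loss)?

0.51

Demand slope = (71.5 − 92.2)/(10 − 1) = −2.3, so p = 94.5 − 2.3q.
Supply slope = (111.4 − 49.75)/(10 − 1) = 6.85, so p = 42.9 + 6.85q.
Competitive equilibrium: 94.5 − 2.3q = 42.9 + 6.85q → q* = 5.6393, p* = 81.5295.
At the floor p = 82.3, quantity demanded = (94.5 − 82.3)/2.3 = 5.3043.
Sellers' marginal cost at q' = 5.3043: 42.9 + 6.85·5.3043 = 79.2345.
Δq = 5.6393 − 5.3043 = 0.335; wedge = 82.3 − 79.2345 = 3.0655.
Deadweight loss = ½ × 0.335 × 3.0655 = 0.51.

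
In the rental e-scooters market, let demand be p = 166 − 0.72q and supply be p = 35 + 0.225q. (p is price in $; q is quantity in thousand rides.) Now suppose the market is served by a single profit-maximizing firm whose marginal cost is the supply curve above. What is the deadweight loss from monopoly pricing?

Competitive equilibrium: 166 − 0.72q = 35 + 0.225q → q* = 138.6243, p* = 66.1905.
Marginal revenue: MR = 166 − 1.44q. Set MR = MC: 166 − 1.44q = 35 + 0.225q → q_m = 78.6787.
Price p_m = 166 − 0.72·78.6787 = 109.3513; MC(q_m) = 35 + 0.225·78.6787 = 52.7027.
Competitive q* = 138.6243, so Δq = 59.9456; wedge = 109.3513 − 52.7027 = 56.6486.
The triangle = ½ × 59.9456 × 56.6486 = $1697.92 thousand.

$1697.92 thousand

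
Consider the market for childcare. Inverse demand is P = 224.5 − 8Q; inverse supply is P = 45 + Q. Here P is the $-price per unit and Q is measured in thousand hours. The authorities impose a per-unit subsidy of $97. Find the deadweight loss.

$522.72 thousand

Competitive equilibrium: 224.5 − 8Q = 45 + Q → Q* = 19.9444, P* = 64.9444.
The subsidy lowers effective supply by 97: P = Q − 52.
New quantity: 224.5 − 8Q = Q − 52 → Q' = 30.7222.
Overproduction ΔQ = 30.7222 − 19.9444 = 10.7778; wedge = subsidy = 97.
The triangle = ½ × 10.7778 × 97 = $522.72 thousand.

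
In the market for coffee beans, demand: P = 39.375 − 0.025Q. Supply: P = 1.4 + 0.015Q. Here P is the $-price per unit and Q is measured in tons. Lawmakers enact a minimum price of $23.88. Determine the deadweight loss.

Competitive equilibrium: 39.375 − 0.025Q = 1.4 + 0.015Q → Q* = 949.375, P* = 15.6406.
At the floor P = 23.88, quantity demanded = (39.375 − 23.88)/0.025 = 619.8.
Sellers' marginal cost at Q' = 619.8: 1.4 + 0.015·619.8 = 10.697.
ΔQ = 949.375 − 619.8 = 329.575; wedge = 23.88 − 10.697 = 13.183.
Welfare loss = ½ × 329.575 × 13.183 = $2172.39.

$2172.39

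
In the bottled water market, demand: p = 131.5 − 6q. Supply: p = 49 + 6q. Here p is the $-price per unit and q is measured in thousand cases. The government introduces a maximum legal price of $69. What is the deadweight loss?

Competitive equilibrium: 131.5 − 6q = 49 + 6q → q* = 6.875, p* = 90.25.
At the ceiling p = 69, quantity supplied = (69 − 49)/6 = 3.3333.
Willingness to pay at q' = 3.3333: 131.5 − 6·3.3333 = 111.5002.
Δq = 6.875 − 3.3333 = 3.5417; wedge = 111.5002 − 69 = 42.5002.
DWL = ½ × 3.5417 × 42.5002 = $75.26 thousand.

$75.26 thousand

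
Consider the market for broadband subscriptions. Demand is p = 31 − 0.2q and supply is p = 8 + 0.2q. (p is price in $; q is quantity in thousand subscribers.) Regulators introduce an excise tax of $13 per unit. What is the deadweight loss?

$211.25 thousand

Competitive equilibrium: 31 − 0.2q = 8 + 0.2q → q* = 57.5, p* = 19.5.
With the tax, the buyer price exceeds the seller price by 13: (31 − 0.2q) − (8 + 0.2q) = 13 → q' = 25.
Δq = 57.5 − 25 = 32.5; the wedge equals the tax, 13.
Deadweight loss = ½ × 32.5 × 13 = $211.25 thousand.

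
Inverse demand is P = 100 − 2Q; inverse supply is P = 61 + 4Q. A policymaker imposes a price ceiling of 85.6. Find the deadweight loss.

0.37

Competitive equilibrium: 100 − 2Q = 61 + 4Q → Q* = 6.5, P* = 87.
At the ceiling P = 85.6, quantity supplied = (85.6 − 61)/4 = 6.15.
Willingness to pay at Q' = 6.15: 100 − 2·6.15 = 87.7.
ΔQ = 6.5 − 6.15 = 0.35; wedge = 87.7 − 85.6 = 2.1.
Welfare loss = ½ × 0.35 × 2.1 = 0.37.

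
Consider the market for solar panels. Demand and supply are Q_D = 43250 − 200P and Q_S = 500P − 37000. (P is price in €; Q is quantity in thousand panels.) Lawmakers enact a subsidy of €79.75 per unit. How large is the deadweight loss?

In inverse form: demand P = 216.25 − 0.005Q, supply P = 74 + 0.002Q.
Competitive equilibrium: 216.25 − 0.005Q = 74 + 0.002Q → Q* = 20321.4286, P* = 114.6429.
The subsidy lowers effective supply by 79.75: P = 0.002Q − 5.75.
New quantity: 216.25 − 0.005Q = 0.002Q − 5.75 → Q' = 31714.2857.
Overproduction ΔQ = 31714.2857 − 20321.4286 = 11392.8571; wedge = subsidy = 79.75.
DWL = ½ × 11392.8571 × 79.75 = €454290.18 thousand.

€454290.18 thousand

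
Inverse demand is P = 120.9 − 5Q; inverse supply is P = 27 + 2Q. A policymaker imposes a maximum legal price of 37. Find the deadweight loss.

Competitive equilibrium: 120.9 − 5Q = 27 + 2Q → Q* = 13.4143, P* = 53.8286.
At the ceiling P = 37, quantity supplied = (37 − 27)/2 = 5.
Willingness to pay at Q' = 5: 120.9 − 5·5 = 95.9.
ΔQ = 13.4143 − 5 = 8.4143; wedge = 95.9 − 37 = 58.9.
DWL = ½ × 8.4143 × 58.9 = 247.80.

247.80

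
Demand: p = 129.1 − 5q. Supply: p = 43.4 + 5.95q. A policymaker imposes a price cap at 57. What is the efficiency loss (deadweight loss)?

Competitive equilibrium: 129.1 − 5q = 43.4 + 5.95q → q* = 7.8265, p* = 89.9676.
At the ceiling p = 57, quantity supplied = (57 − 43.4)/5.95 = 2.2857.
Willingness to pay at q' = 2.2857: 129.1 − 5·2.2857 = 117.6715.
Δq = 7.8265 − 2.2857 = 5.5408; wedge = 117.6715 − 57 = 60.6715.
Welfare loss = ½ × 5.5408 × 60.6715 = 168.08.

168.08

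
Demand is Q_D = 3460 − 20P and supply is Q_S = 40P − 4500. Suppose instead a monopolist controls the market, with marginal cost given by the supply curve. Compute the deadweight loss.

In inverse form: demand P = 173 − 0.05Q, supply P = 112.5 + 0.025Q.
Competitive equilibrium: 173 − 0.05Q = 112.5 + 0.025Q → Q* = 806.6667, P* = 132.6667.
Marginal revenue: MR = 173 − 0.1Q. Set MR = MC: 173 − 0.1Q = 112.5 + 0.025Q → Q_m = 484.
Price P_m = 173 − 0.05·484 = 148.8; MC(Q_m) = 112.5 + 0.025·484 = 124.6.
Competitive Q* = 806.6667, so ΔQ = 322.6667; wedge = 148.8 − 124.6 = 24.2.
Deadweight loss = ½ × 322.6667 × 24.2 = 3904.27.

3904.27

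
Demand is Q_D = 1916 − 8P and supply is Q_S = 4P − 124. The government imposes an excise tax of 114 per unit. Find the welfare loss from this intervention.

17328

In inverse form: demand P = 239.5 − 0.125Q, supply P = 31 + 0.25Q.
Competitive equilibrium: 239.5 − 0.125Q = 31 + 0.25Q → Q* = 556, P* = 170.
With the tax, the buyer price exceeds the seller price by 114: (239.5 − 0.125Q) − (31 + 0.25Q) = 114 → Q' = 252.
ΔQ = 556 − 252 = 304; the wedge equals the tax, 114.
DWL = ½ × 304 × 114 = 17328.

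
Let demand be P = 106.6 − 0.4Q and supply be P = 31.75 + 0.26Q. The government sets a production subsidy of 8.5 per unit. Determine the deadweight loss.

54.73

Competitive equilibrium: 106.6 − 0.4Q = 31.75 + 0.26Q → Q* = 113.4091, P* = 61.2364.
The subsidy lowers effective supply by 8.5: P = 23.25 + 0.26Q.
New quantity: 106.6 − 0.4Q = 23.25 + 0.26Q → Q' = 126.2879.
Overproduction ΔQ = 126.2879 − 113.4091 = 12.8788; wedge = subsidy = 8.5.
The triangle = ½ × 12.8788 × 8.5 = 54.73.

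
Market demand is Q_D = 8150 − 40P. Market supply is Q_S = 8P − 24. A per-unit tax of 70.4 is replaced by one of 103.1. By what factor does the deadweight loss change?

In inverse form: demand P = 203.75 − 0.025Q, supply P = 3 + 0.125Q.
Competitive equilibrium: 203.75 − 0.025Q = 3 + 0.125Q → Q* = 1338.3333, P* = 170.2917.
For a per-unit tax t: ΔQ = t/0.15, so DWL = ½·t·(t/0.15) = t²/0.3.
At t = 70.4: DWL = 16520.533. At t = 103.1: DWL = 35432.033.
Ratio = (103.1/70.4)² = 2.145.

2.145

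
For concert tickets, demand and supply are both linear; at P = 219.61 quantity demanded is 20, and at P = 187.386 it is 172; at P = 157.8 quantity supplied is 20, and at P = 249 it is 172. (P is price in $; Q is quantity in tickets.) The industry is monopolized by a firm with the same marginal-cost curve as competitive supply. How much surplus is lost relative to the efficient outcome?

$160.78

Demand slope = (187.386 − 219.61)/(172 − 20) = −0.212, so P = 223.85 − 0.212Q.
Supply slope = (249 − 157.8)/(172 − 20) = 0.6, so P = 145.8 + 0.6Q.
Competitive equilibrium: 223.85 − 0.212Q = 145.8 + 0.6Q → Q* = 96.1207, P* = 203.4724.
Marginal revenue: MR = 223.85 − 0.424Q. Set MR = MC: 223.85 − 0.424Q = 145.8 + 0.6Q → Q_m = 76.2207.
Price P_m = 223.85 − 0.212·76.2207 = 207.6912; MC(Q_m) = 145.8 + 0.6·76.2207 = 191.5324.
Competitive Q* = 96.1207, so ΔQ = 19.9; wedge = 207.6912 − 191.5324 = 16.1588.
The triangle = ½ × 19.9 × 16.1588 = $160.78.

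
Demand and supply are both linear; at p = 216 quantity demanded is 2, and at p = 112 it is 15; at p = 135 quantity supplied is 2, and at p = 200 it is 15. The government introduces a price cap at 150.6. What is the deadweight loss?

62.90

Demand slope = (112 − 216)/(15 − 2) = −8, so p = 232 − 8q.
Supply slope = (200 − 135)/(15 − 2) = 5, so p = 125 + 5q.
Competitive equilibrium: 232 − 8q = 125 + 5q → q* = 8.2308, p* = 166.1538.
At the ceiling p = 150.6, quantity supplied = (150.6 − 125)/5 = 5.12.
Willingness to pay at q' = 5.12: 232 − 8·5.12 = 191.04.
Δq = 8.2308 − 5.12 = 3.1108; wedge = 191.04 − 150.6 = 40.44.
DWL = ½ × 3.1108 × 40.44 = 62.90.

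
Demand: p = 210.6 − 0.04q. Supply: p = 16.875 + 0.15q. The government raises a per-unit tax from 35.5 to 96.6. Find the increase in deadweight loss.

Competitive equilibrium: 210.6 − 0.04q = 16.875 + 0.15q → q* = 1019.6053, p* = 169.8158.
For a per-unit tax t: Δq = t/0.19, so DWL = ½·t·(t/0.19) = t²/0.38.
At t = 35.5: DWL = 3316.447. At t = 96.6: DWL = 24556.737.
Increase = 24556.737 − 3316.447 = 21240.29.

21240.29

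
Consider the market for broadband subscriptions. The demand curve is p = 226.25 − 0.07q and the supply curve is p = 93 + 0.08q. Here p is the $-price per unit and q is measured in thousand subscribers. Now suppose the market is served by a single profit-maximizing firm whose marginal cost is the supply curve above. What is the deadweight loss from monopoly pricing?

Competitive equilibrium: 226.25 − 0.07q = 93 + 0.08q → q* = 888.33333, p* = 164.06667.
Marginal revenue: MR = 226.25 − 0.14q. Set MR = MC: 226.25 − 0.14q = 93 + 0.08q → q_m = 605.68182.
Price p_m = 226.25 − 0.07·605.68182 = 183.85227; MC(q_m) = 93 + 0.08·605.68182 = 141.45455.
Competitive q* = 888.33333, so Δq = 282.65151; wedge = 183.85227 − 141.45455 = 42.39772.
The triangle = ½ × 282.65151 × 42.39772 = $5991.89 thousand.

$5991.89 thousand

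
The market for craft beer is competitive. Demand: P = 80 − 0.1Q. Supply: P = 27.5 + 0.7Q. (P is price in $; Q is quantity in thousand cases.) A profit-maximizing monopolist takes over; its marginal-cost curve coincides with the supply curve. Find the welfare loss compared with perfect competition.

$21.27 thousand

Competitive equilibrium: 80 − 0.1Q = 27.5 + 0.7Q → Q* = 65.625, P* = 73.4375.
Marginal revenue: MR = 80 − 0.2Q. Set MR = MC: 80 − 0.2Q = 27.5 + 0.7Q → Q_m = 58.3333.
Price P_m = 80 − 0.1·58.3333 = 74.1667; MC(Q_m) = 27.5 + 0.7·58.3333 = 68.3333.
Competitive Q* = 65.625, so ΔQ = 7.2917; wedge = 74.1667 − 68.3333 = 5.8334.
The triangle = ½ × 7.2917 × 5.8334 = $21.27 thousand.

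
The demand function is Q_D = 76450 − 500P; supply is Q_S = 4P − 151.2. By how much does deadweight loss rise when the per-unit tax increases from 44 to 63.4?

In inverse form: demand P = 152.9 − 0.002Q, supply P = 37.8 + 0.25Q.
Competitive equilibrium: 152.9 − 0.002Q = 37.8 + 0.25Q → Q* = 456.746, P* = 151.9865.
For a per-unit tax t: ΔQ = t/0.252, so DWL = ½·t·(t/0.252) = t²/0.504.
At t = 44: DWL = 3841.27. At t = 63.4: DWL = 7975.317.
Increase = 7975.317 − 3841.27 = 4134.05.

4134.05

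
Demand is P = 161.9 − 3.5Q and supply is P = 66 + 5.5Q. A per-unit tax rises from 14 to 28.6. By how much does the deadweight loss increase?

34.55

Competitive equilibrium: 161.9 − 3.5Q = 66 + 5.5Q → Q* = 10.6556, P* = 124.6056.
For a per-unit tax t: ΔQ = t/9, so DWL = ½·t·(t/9) = t²/18.
At t = 14: DWL = 10.889. At t = 28.6: DWL = 45.442.
Increase = 45.442 − 10.889 = 34.55.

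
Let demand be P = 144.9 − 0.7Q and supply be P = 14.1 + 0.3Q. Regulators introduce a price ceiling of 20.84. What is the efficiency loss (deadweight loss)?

5868.06

Competitive equilibrium: 144.9 − 0.7Q = 14.1 + 0.3Q → Q* = 130.8, P* = 53.34.
At the ceiling P = 20.84, quantity supplied = (20.84 − 14.1)/0.3 = 22.46667.
Willingness to pay at Q' = 22.46667: 144.9 − 0.7·22.46667 = 129.17333.
ΔQ = 130.8 − 22.46667 = 108.33333; wedge = 129.17333 − 20.84 = 108.33333.
Welfare loss = ½ × 108.33333 × 108.33333 = 5868.06.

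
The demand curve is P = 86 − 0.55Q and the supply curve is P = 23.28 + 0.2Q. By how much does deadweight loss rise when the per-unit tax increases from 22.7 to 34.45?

447.675

Competitive equilibrium: 86 − 0.55Q = 23.28 + 0.2Q → Q* = 83.6267, P* = 40.0053.
For a per-unit tax t: ΔQ = t/0.75, so DWL = ½·t·(t/0.75) = t²/1.5.
At t = 22.7: DWL = 343.527. At t = 34.45: DWL = 791.202.
Increase = 791.202 − 343.527 = 447.675.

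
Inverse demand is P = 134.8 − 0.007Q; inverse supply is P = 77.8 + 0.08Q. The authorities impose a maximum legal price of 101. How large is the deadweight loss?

Competitive equilibrium: 134.8 − 0.007Q = 77.8 + 0.08Q → Q* = 655.1724, P* = 130.2138.
At the ceiling P = 101, quantity supplied = (101 − 77.8)/0.08 = 290.
Willingness to pay at Q' = 290: 134.8 − 0.007·290 = 132.77.
ΔQ = 655.1724 − 290 = 365.1724; wedge = 132.77 − 101 = 31.77.
Deadweight loss = ½ × 365.1724 × 31.77 = 5800.76.

5800.76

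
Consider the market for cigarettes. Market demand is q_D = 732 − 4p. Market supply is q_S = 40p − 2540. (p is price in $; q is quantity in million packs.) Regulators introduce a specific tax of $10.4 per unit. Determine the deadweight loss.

In inverse form: demand p = 183 − 0.25q, supply p = 63.5 + 0.025q.
Competitive equilibrium: 183 − 0.25q = 63.5 + 0.025q → q* = 434.5455, p* = 74.3636.
With the tax, the buyer price exceeds the seller price by 10.4: (183 − 0.25q) − (63.5 + 0.025q) = 10.4 → q' = 396.7273.
Δq = 434.5455 − 396.7273 = 37.8182; the wedge equals the tax, 10.4.
DWL = ½ × 37.8182 × 10.4 = $196.65 million.

$196.65 million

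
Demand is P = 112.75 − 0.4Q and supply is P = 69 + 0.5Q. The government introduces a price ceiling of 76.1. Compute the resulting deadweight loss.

532.86

Competitive equilibrium: 112.75 − 0.4Q = 69 + 0.5Q → Q* = 48.6111, P* = 93.3056.
At the ceiling P = 76.1, quantity supplied = (76.1 − 69)/0.5 = 14.2.
Willingness to pay at Q' = 14.2: 112.75 − 0.4·14.2 = 107.07.
ΔQ = 48.6111 − 14.2 = 34.4111; wedge = 107.07 − 76.1 = 30.97.
DWL = ½ × 34.4111 × 30.97 = 532.86.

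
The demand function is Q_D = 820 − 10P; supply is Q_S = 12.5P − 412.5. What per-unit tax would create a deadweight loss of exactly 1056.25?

In inverse form: demand P = 82 − 0.1Q, supply P = 33 + 0.08Q.
Competitive equilibrium: 82 − 0.1Q = 33 + 0.08Q → Q* = 272.2222, P* = 54.7778.
A tax t gives ΔQ = t/0.18 and wedge t, so DWL = t²/0.36.
t²/0.36 = 1056.25 → t² = 380.25 → t = 19.5.

19.5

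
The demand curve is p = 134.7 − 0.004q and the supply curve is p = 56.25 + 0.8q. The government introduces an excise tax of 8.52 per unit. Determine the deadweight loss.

Competitive equilibrium: 134.7 − 0.004q = 56.25 + 0.8q → q* = 97.5746, p* = 134.3097.
With the tax, the buyer price exceeds the seller price by 8.52: (134.7 − 0.004q) − (56.25 + 0.8q) = 8.52 → q' = 86.9776.
Δq = 97.5746 − 86.9776 = 10.597; the wedge equals the tax, 8.52.
The triangle = ½ × 10.597 × 8.52 = 45.14.

45.14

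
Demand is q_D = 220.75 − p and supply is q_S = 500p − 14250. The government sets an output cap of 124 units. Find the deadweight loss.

In inverse form: demand p = 220.75 − q, supply p = 28.5 + 0.002q.
Competitive equilibrium: 220.75 − q = 28.5 + 0.002q → q* = 191.8663, p* = 28.8837.
At q = 124: demand price = 220.75 − 1·124 = 96.75; supply price = 28.5 + 0.002·124 = 28.748.
Δq = 191.8663 − 124 = 67.8663; wedge = 96.75 − 28.748 = 68.002.
Welfare loss = ½ × 67.8663 × 68.002 = 2307.52.

2307.52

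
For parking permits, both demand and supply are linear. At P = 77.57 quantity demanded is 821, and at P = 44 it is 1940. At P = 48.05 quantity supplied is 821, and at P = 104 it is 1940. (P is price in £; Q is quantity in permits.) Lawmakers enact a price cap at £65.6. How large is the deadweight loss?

£12.96

Demand slope = (44 − 77.57)/(1940 − 821) = −0.03, so P = 102.2 − 0.03Q.
Supply slope = (104 − 48.05)/(1940 − 821) = 0.05, so P = 7 + 0.05Q.
Competitive equilibrium: 102.2 − 0.03Q = 7 + 0.05Q → Q* = 1190, P* = 66.5.
At the ceiling P = 65.6, quantity supplied = (65.6 − 7)/0.05 = 1172.
Willingness to pay at Q' = 1172: 102.2 − 0.03·1172 = 67.04.
ΔQ = 1190 − 1172 = 18; wedge = 67.04 − 65.6 = 1.44.
Welfare loss = ½ × 18 × 1.44 = £12.96.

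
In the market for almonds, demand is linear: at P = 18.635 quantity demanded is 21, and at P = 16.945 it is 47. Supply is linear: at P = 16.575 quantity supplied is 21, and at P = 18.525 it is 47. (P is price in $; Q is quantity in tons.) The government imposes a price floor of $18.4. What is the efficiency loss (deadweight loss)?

Demand slope = (16.945 − 18.635)/(47 − 21) = −0.065, so P = 20 − 0.065Q.
Supply slope = (18.525 − 16.575)/(47 − 21) = 0.075, so P = 15 + 0.075Q.
Competitive equilibrium: 20 − 0.065Q = 15 + 0.075Q → Q* = 35.7143, P* = 17.6786.
At the floor P = 18.4, quantity demanded = (20 − 18.4)/0.065 = 24.6154.
Sellers' marginal cost at Q' = 24.6154: 15 + 0.075·24.6154 = 16.8462.
ΔQ = 35.7143 − 24.6154 = 11.0989; wedge = 18.4 − 16.8462 = 1.5538.
The triangle = ½ × 11.0989 × 1.5538 = $8.62.

$8.62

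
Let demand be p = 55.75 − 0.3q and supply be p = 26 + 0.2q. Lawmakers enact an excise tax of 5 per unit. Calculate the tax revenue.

Competitive equilibrium: 55.75 − 0.3q = 26 + 0.2q → q* = 59.5, p* = 37.9.
With the tax, the buyer price exceeds the seller price by 5: (55.75 − 0.3q) − (26 + 0.2q) = 5 → q' = 49.5.
Tax revenue = 5 × 49.5 = 247.50.

247.50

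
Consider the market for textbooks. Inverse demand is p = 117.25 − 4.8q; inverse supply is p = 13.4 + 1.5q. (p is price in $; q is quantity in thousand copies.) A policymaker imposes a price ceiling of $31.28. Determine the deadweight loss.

Competitive equilibrium: 117.25 − 4.8q = 13.4 + 1.5q → q* = 16.4841, p* = 38.1262.
At the ceiling p = 31.28, quantity supplied = (31.28 − 13.4)/1.5 = 11.92.
Willingness to pay at q' = 11.92: 117.25 − 4.8·11.92 = 60.034.
Δq = 16.4841 − 11.92 = 4.5641; wedge = 60.034 − 31.28 = 28.754.
DWL = ½ × 4.5641 × 28.754 = $65.62 thousand.

$65.62 thousand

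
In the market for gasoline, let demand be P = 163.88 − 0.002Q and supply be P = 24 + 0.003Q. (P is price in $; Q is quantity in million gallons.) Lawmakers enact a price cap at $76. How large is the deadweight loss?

Competitive equilibrium: 163.88 − 0.002Q = 24 + 0.003Q → Q* = 27976, P* = 107.928.
At the ceiling P = 76, quantity supplied = (76 − 24)/0.003 = 17333.333333.
Willingness to pay at Q' = 17333.333333: 163.88 − 0.002·17333.333333 = 129.213333.
ΔQ = 27976 − 17333.333333 = 10642.666667; wedge = 129.213333 − 76 = 53.213333.
Welfare loss = ½ × 10642.666667 × 53.213333 = $283165.88 million.

$283165.88 million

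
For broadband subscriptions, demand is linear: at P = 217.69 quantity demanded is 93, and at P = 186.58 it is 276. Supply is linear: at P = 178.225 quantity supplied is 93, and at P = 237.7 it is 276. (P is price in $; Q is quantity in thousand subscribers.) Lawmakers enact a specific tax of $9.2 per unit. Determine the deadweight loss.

$85.49 thousand

Demand slope = (186.58 − 217.69)/(276 − 93) = −0.17, so P = 233.5 − 0.17Q.
Supply slope = (237.7 − 178.225)/(276 − 93) = 0.325, so P = 148 + 0.325Q.
Competitive equilibrium: 233.5 − 0.17Q = 148 + 0.325Q → Q* = 172.72727, P* = 204.13636.
With the tax, the buyer price exceeds the seller price by 9.2: (233.5 − 0.17Q) − (148 + 0.325Q) = 9.2 → Q' = 154.14141.
ΔQ = 172.72727 − 154.14141 = 18.58586; the wedge equals the tax, 9.2.
Deadweight loss = ½ × 18.58586 × 9.2 = $85.49 thousand.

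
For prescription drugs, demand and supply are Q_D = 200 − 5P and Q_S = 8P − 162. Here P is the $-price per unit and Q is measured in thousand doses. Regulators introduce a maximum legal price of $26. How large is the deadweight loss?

In inverse form: demand P = 40 − 0.2Q, supply P = 20.25 + 0.125Q.
Competitive equilibrium: 40 − 0.2Q = 20.25 + 0.125Q → Q* = 60.7692, P* = 27.8462.
At the ceiling P = 26, quantity supplied = (26 − 20.25)/0.125 = 46.
Willingness to pay at Q' = 46: 40 − 0.2·46 = 30.8.
ΔQ = 60.7692 − 46 = 14.7692; wedge = 30.8 − 26 = 4.8.
The triangle = ½ × 14.7692 × 4.8 = $35.45 thousand.

$35.45 thousand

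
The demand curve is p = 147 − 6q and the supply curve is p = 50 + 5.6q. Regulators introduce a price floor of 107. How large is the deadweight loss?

Competitive equilibrium: 147 − 6q = 50 + 5.6q → q* = 8.3621, p* = 96.8276.
At the floor p = 107, quantity demanded = (147 − 107)/6 = 6.6667.
Sellers' marginal cost at q' = 6.6667: 50 + 5.6·6.6667 = 87.3335.
Δq = 8.3621 − 6.6667 = 1.6954; wedge = 107 − 87.3335 = 19.6665.
DWL = ½ × 1.6954 × 19.6665 = 16.67.

16.67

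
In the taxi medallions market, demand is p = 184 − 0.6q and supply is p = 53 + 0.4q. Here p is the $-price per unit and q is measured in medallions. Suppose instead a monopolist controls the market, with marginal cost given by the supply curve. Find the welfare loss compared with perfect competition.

$1206.63

Competitive equilibrium: 184 − 0.6q = 53 + 0.4q → q* = 131, p* = 105.4.
Marginal revenue: MR = 184 − 1.2q. Set MR = MC: 184 − 1.2q = 53 + 0.4q → q_m = 81.875.
Price p_m = 184 − 0.6·81.875 = 134.875; MC(q_m) = 53 + 0.4·81.875 = 85.75.
Competitive q* = 131, so Δq = 49.125; wedge = 134.875 − 85.75 = 49.125.
The triangle = ½ × 49.125 × 49.125 = $1206.63.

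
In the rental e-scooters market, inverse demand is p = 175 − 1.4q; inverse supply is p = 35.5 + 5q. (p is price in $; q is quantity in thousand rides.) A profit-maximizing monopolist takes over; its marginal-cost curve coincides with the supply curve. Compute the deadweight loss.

Competitive equilibrium: 175 − 1.4q = 35.5 + 5q → q* = 21.7969, p* = 144.4844.
Marginal revenue: MR = 175 − 2.8q. Set MR = MC: 175 − 2.8q = 35.5 + 5q → q_m = 17.8846.
Price p_m = 175 − 1.4·17.8846 = 149.9616; MC(q_m) = 35.5 + 5·17.8846 = 124.923.
Competitive q* = 21.7969, so Δq = 3.9123; wedge = 149.9616 − 124.923 = 25.0386.
DWL = ½ × 3.9123 × 25.0386 = $48.98 thousand.

$48.98 thousand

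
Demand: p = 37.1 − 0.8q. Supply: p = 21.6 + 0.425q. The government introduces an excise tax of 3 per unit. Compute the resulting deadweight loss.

Competitive equilibrium: 37.1 − 0.8q = 21.6 + 0.425q → q* = 12.6531, p* = 26.9776.
With the tax, the buyer price exceeds the seller price by 3: (37.1 − 0.8q) − (21.6 + 0.425q) = 3 → q' = 10.2041.
Δq = 12.6531 − 10.2041 = 2.449; the wedge equals the tax, 3.
The triangle = ½ × 2.449 × 3 = 3.67.

3.67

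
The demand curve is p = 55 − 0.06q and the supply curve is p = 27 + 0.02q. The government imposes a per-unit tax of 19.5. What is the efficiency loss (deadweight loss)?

Competitive equilibrium: 55 − 0.06q = 27 + 0.02q → q* = 350, p* = 34.
With the tax, the buyer price exceeds the seller price by 19.5: (55 − 0.06q) − (27 + 0.02q) = 19.5 → q' = 106.25.
Δq = 350 − 106.25 = 243.75; the wedge equals the tax, 19.5.
The triangle = ½ × 243.75 × 19.5 = 2376.56.

2376.56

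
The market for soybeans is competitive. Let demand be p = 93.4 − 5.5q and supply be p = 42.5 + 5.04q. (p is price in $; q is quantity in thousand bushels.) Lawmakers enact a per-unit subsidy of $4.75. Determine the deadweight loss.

$1.07 thousand

Competitive equilibrium: 93.4 − 5.5q = 42.5 + 5.04q → q* = 4.8292, p* = 66.8393.
The subsidy lowers effective supply by 4.75: p = 37.75 + 5.04q.
New quantity: 93.4 − 5.5q = 37.75 + 5.04q → q' = 5.2799.
Overproduction Δq = 5.2799 − 4.8292 = 0.4507; wedge = subsidy = 4.75.
DWL = ½ × 0.4507 × 4.75 = $1.07 thousand.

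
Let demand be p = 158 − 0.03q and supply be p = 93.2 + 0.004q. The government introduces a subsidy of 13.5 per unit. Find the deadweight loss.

2680.15

Competitive equilibrium: 158 − 0.03q = 93.2 + 0.004q → q* = 1905.8824, p* = 100.8235.
The subsidy lowers effective supply by 13.5: p = 79.7 + 0.004q.
New quantity: 158 − 0.03q = 79.7 + 0.004q → q' = 2302.9412.
Overproduction Δq = 2302.9412 − 1905.8824 = 397.0588; wedge = subsidy = 13.5.
The triangle = ½ × 397.0588 × 13.5 = 2680.15.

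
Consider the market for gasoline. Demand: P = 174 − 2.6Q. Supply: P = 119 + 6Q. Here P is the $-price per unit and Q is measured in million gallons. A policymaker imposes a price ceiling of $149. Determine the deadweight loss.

Competitive equilibrium: 174 − 2.6Q = 119 + 6Q → Q* = 6.3953, P* = 157.3721.
At the ceiling P = 149, quantity supplied = (149 − 119)/6 = 5.
Willingness to pay at Q' = 5: 174 − 2.6·5 = 161.
ΔQ = 6.3953 − 5 = 1.3953; wedge = 161 − 149 = 12.
DWL = ½ × 1.3953 × 12 = $8.37 million.

$8.37 million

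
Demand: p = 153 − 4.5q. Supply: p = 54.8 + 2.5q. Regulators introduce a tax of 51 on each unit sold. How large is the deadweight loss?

Competitive equilibrium: 153 − 4.5q = 54.8 + 2.5q → q* = 14.0286, p* = 89.8714.
With the tax, the buyer price exceeds the seller price by 51: (153 − 4.5q) − (54.8 + 2.5q) = 51 → q' = 6.7429.
Δq = 14.0286 − 6.7429 = 7.2857; the wedge equals the tax, 51.
Deadweight loss = ½ × 7.2857 × 51 = 185.79.

185.79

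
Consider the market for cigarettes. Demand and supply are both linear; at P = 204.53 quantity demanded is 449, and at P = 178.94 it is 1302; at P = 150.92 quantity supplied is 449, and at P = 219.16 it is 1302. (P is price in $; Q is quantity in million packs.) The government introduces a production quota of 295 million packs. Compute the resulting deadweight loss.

Demand slope = (178.94 − 204.53)/(1302 − 449) = −0.03, so P = 218 − 0.03Q.
Supply slope = (219.16 − 150.92)/(1302 − 449) = 0.08, so P = 115 + 0.08Q.
Competitive equilibrium: 218 − 0.03Q = 115 + 0.08Q → Q* = 936.3636, P* = 189.9091.
At Q = 295: demand price = 218 − 0.03·295 = 209.15; supply price = 115 + 0.08·295 = 138.6.
ΔQ = 936.3636 − 295 = 641.3636; wedge = 209.15 − 138.6 = 70.55.
The triangle = ½ × 641.3636 × 70.55 = $22624.10 million.

$22624.10 million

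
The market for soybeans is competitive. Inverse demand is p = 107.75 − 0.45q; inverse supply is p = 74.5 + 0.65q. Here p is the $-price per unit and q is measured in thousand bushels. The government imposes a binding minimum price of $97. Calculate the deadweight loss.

$22.10 thousand

Competitive equilibrium: 107.75 − 0.45q = 74.5 + 0.65q → q* = 30.2273, p* = 94.1477.
At the floor p = 97, quantity demanded = (107.75 − 97)/0.45 = 23.8889.
Sellers' marginal cost at q' = 23.8889: 74.5 + 0.65·23.8889 = 90.0278.
Δq = 30.2273 − 23.8889 = 6.3384; wedge = 97 − 90.0278 = 6.9722.
The triangle = ½ × 6.3384 × 6.9722 = $22.10 thousand.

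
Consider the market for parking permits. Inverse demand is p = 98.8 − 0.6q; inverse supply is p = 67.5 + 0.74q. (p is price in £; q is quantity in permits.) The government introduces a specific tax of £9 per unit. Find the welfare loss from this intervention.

£30.22

Competitive equilibrium: 98.8 − 0.6q = 67.5 + 0.74q → q* = 23.3582, p* = 84.7851.
With the tax, the buyer price exceeds the seller price by 9: (98.8 − 0.6q) − (67.5 + 0.74q) = 9 → q' = 16.6418.
Δq = 23.3582 − 16.6418 = 6.7164; the wedge equals the tax, 9.
Welfare loss = ½ × 6.7164 × 9 = £30.22.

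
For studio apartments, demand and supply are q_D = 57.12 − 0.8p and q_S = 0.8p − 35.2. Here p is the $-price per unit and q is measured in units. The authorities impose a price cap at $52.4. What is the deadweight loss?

$22.472

In inverse form: demand p = 71.4 − 1.25q, supply p = 44 + 1.25q.
Competitive equilibrium: 71.4 − 1.25q = 44 + 1.25q → q* = 10.96, p* = 57.7.
At the ceiling p = 52.4, quantity supplied = (52.4 − 44)/1.25 = 6.72.
Willingness to pay at q' = 6.72: 71.4 − 1.25·6.72 = 63.
Δq = 10.96 − 6.72 = 4.24; wedge = 63 − 52.4 = 10.6.
The triangle = ½ × 4.24 × 10.6 = $22.472.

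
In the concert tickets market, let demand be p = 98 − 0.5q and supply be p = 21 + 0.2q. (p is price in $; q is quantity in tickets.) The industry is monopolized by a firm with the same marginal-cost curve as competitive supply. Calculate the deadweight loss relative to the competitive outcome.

Competitive equilibrium: 98 − 0.5q = 21 + 0.2q → q* = 110, p* = 43.
Marginal revenue: MR = 98 − q. Set MR = MC: 98 − q = 21 + 0.2q → q_m = 64.1667.
Price p_m = 98 − 0.5·64.1667 = 65.9167; MC(q_m) = 21 + 0.2·64.1667 = 33.8333.
Competitive q* = 110, so Δq = 45.8333; wedge = 65.9167 − 33.8333 = 32.0834.
Welfare loss = ½ × 45.8333 × 32.0834 = $735.24.

$735.24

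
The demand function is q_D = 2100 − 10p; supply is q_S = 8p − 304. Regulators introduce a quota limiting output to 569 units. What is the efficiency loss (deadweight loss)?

In inverse form: demand p = 210 − 0.1q, supply p = 38 + 0.125q.
Competitive equilibrium: 210 − 0.1q = 38 + 0.125q → q* = 764.4444, p* = 133.5556.
At q = 569: demand price = 210 − 0.1·569 = 153.1; supply price = 38 + 0.125·569 = 109.125.
Δq = 764.4444 − 569 = 195.4444; wedge = 153.1 − 109.125 = 43.975.
DWL = ½ × 195.4444 × 43.975 = 4297.33.

4297.33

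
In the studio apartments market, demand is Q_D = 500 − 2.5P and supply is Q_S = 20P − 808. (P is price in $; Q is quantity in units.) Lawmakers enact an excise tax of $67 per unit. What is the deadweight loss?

In inverse form: demand P = 200 − 0.4Q, supply P = 40.4 + 0.05Q.
Competitive equilibrium: 200 − 0.4Q = 40.4 + 0.05Q → Q* = 354.6667, P* = 58.1333.
With the tax, the buyer price exceeds the seller price by 67: (200 − 0.4Q) − (40.4 + 0.05Q) = 67 → Q' = 205.7778.
ΔQ = 354.6667 − 205.7778 = 148.8889; the wedge equals the tax, 67.
DWL = ½ × 148.8889 × 67 = $4987.78.

$4987.78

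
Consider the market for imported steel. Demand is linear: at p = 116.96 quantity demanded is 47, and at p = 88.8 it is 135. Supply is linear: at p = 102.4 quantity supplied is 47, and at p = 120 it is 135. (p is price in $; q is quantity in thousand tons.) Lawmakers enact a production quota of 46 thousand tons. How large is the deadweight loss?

Demand slope = (88.8 − 116.96)/(135 − 47) = −0.32, so p = 132 − 0.32q.
Supply slope = (120 − 102.4)/(135 − 47) = 0.2, so p = 93 + 0.2q.
Competitive equilibrium: 132 − 0.32q = 93 + 0.2q → q* = 75, p* = 108.
At q = 46: demand price = 132 − 0.32·46 = 117.28; supply price = 93 + 0.2·46 = 102.2.
Δq = 75 − 46 = 29; wedge = 117.28 − 102.2 = 15.08.
Deadweight loss = ½ × 29 × 15.08 = $218.66 thousand.

$218.66 thousand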